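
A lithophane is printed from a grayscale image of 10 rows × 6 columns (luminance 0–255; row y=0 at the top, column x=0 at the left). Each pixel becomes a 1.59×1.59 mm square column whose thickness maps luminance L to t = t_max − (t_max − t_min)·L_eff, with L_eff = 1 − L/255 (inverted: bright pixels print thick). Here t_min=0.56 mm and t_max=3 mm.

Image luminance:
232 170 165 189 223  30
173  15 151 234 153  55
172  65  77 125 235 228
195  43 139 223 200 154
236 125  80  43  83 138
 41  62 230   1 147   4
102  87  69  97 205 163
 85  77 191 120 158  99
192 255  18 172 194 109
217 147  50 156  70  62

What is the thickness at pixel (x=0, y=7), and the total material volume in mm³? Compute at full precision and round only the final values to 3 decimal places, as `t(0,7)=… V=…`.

span = t_max - t_min = 3 - 0.56 = 2.440
L(0,7) = 85, L_eff = 1 - 85/255 = 0.666667 (inverted)
t(0,7) = 3 - 2.440·0.666667 = 1.373
Σt over all 10·6 pixels = 697991/6375 ≈ 109.4887843
V = pitch²·Σt = 1.59²·697991/6375 = 276.799

t(0,7)=1.373 V=276.799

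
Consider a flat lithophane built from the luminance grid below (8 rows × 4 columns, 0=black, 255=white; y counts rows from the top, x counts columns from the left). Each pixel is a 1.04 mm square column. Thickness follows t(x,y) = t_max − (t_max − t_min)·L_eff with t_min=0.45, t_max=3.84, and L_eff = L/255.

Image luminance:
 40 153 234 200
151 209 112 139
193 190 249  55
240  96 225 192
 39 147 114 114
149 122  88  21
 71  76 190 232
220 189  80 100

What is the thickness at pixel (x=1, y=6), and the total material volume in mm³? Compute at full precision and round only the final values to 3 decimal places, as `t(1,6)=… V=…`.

t(1,6)=2.830 V=66.333

span = t_max - t_min = 3.84 - 0.45 = 3.390
L(1,6) = 76, L_eff = 76/255 = 0.298039
t(1,6) = 3.84 - 3.390·0.298039 = 2.830
Σt over all 8·4 pixels = 52129/850 ≈ 61.3282353
V = pitch²·Σt = 1.04²·52129/850 = 66.333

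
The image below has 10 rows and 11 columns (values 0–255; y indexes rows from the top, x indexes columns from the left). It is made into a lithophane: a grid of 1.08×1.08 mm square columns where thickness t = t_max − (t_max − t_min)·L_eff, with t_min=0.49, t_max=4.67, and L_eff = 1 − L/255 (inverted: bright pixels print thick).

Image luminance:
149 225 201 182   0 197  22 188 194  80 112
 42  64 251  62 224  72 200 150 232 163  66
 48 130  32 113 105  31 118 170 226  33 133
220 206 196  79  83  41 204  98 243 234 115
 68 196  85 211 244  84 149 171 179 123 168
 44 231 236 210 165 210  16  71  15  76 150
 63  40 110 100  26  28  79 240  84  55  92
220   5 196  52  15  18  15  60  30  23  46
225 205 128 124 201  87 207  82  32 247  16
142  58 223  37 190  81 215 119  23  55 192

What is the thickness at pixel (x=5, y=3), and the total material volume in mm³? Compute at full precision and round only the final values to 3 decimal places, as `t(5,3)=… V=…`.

t(5,3)=1.162 V=321.407

span = t_max - t_min = 4.67 - 0.49 = 4.180
L(5,3) = 41, L_eff = 1 - 41/255 = 0.839216 (inverted)
t(5,3) = 4.67 - 4.180·0.839216 = 1.162
Σt over all 10·11 pixels = 3513323/12750 ≈ 275.5547451
V = pitch²·Σt = 1.08²·3513323/12750 = 321.407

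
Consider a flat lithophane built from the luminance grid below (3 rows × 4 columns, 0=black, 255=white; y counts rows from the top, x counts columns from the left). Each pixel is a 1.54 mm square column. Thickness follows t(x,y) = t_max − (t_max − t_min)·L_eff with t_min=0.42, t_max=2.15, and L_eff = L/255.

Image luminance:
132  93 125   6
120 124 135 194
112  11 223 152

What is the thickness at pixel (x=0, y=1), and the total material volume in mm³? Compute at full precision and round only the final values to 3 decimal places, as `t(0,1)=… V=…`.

span = t_max - t_min = 2.15 - 0.42 = 1.730
L(0,1) = 120, L_eff = 120/255 = 0.470588
t(0,1) = 2.15 - 1.730·0.470588 = 1.336
Σt over all 3·4 pixels = 411029/25500 ≈ 16.1187843
V = pitch²·Σt = 1.54²·411029/25500 = 38.227

t(0,1)=1.336 V=38.227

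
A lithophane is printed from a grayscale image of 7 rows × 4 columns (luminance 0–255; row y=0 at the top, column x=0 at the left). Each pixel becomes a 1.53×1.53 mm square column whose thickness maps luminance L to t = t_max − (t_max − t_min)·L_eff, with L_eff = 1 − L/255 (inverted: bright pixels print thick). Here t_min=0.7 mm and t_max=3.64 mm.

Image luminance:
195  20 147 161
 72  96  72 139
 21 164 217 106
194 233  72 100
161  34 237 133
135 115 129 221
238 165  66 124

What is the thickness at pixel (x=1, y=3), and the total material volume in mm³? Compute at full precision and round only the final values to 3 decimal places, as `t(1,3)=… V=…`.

span = t_max - t_min = 3.64 - 0.7 = 2.940
L(1,3) = 233, L_eff = 1 - 233/255 = 0.086275 (inverted)
t(1,3) = 3.64 - 2.940·0.086275 = 3.386
Σt over all 7·4 pixels = 267883/4250 ≈ 63.0312941
V = pitch²·Σt = 1.53²·267883/4250 = 147.550

t(1,3)=3.386 V=147.550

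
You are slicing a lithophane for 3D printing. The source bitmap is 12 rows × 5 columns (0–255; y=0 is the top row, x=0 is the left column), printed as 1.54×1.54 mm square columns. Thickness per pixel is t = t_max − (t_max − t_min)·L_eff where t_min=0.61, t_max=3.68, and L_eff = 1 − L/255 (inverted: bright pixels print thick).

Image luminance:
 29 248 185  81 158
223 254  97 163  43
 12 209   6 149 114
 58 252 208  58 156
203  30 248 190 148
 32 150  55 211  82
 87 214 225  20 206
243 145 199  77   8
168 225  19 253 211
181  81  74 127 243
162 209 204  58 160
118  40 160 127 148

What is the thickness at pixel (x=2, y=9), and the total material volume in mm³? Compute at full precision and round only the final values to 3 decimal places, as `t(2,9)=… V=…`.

span = t_max - t_min = 3.68 - 0.61 = 3.070
L(2,9) = 74, L_eff = 1 - 74/255 = 0.709804 (inverted)
t(2,9) = 3.68 - 3.070·0.709804 = 1.501
Σt over all 12·5 pixels = 881402/6375 ≈ 138.2591373
V = pitch²·Σt = 1.54²·881402/6375 = 327.895

t(2,9)=1.501 V=327.895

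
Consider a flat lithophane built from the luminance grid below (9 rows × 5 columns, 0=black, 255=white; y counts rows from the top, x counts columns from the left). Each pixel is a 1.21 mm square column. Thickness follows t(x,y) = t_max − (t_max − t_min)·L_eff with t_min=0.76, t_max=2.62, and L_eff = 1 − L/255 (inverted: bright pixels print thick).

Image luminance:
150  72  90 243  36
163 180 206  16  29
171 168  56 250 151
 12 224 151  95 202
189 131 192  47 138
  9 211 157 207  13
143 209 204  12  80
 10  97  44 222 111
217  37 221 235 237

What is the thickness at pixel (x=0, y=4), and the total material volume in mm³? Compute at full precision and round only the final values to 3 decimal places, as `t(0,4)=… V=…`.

span = t_max - t_min = 2.62 - 0.76 = 1.860
L(0,4) = 189, L_eff = 1 - 189/255 = 0.258824 (inverted)
t(0,4) = 2.62 - 1.860·0.258824 = 2.139
Σt over all 9·5 pixels = 166264/2125 ≈ 78.2418824
V = pitch²·Σt = 1.21²·166264/2125 = 114.554

t(0,4)=2.139 V=114.554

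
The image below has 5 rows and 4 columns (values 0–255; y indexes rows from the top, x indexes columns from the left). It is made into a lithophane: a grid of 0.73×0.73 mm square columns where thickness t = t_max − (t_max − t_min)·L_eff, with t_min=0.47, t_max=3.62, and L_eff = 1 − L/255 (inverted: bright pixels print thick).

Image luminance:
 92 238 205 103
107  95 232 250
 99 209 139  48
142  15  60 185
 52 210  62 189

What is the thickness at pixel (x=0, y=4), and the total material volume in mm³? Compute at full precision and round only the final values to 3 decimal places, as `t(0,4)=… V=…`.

t(0,4)=1.112 V=22.994

span = t_max - t_min = 3.62 - 0.47 = 3.150
L(0,4) = 52, L_eff = 1 - 52/255 = 0.796078 (inverted)
t(0,4) = 3.62 - 3.150·0.796078 = 1.112
Σt over all 5·4 pixels = 18338/425 ≈ 43.1482353
V = pitch²·Σt = 0.73²·18338/425 = 22.994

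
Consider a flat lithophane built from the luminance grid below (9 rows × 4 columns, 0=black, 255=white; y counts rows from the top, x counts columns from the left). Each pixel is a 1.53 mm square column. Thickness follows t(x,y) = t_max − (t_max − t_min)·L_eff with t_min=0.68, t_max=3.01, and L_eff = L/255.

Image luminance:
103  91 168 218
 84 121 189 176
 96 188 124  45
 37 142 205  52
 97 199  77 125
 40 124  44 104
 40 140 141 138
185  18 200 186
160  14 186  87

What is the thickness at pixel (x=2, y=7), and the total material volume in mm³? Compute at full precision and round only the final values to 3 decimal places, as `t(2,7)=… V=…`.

t(2,7)=1.183 V=160.744

span = t_max - t_min = 3.01 - 0.68 = 2.330
L(2,7) = 200, L_eff = 200/255 = 0.784314
t(2,7) = 3.01 - 2.330·0.784314 = 1.183
Σt over all 9·4 pixels = 145919/2125 ≈ 68.6677647
V = pitch²·Σt = 1.53²·145919/2125 = 160.744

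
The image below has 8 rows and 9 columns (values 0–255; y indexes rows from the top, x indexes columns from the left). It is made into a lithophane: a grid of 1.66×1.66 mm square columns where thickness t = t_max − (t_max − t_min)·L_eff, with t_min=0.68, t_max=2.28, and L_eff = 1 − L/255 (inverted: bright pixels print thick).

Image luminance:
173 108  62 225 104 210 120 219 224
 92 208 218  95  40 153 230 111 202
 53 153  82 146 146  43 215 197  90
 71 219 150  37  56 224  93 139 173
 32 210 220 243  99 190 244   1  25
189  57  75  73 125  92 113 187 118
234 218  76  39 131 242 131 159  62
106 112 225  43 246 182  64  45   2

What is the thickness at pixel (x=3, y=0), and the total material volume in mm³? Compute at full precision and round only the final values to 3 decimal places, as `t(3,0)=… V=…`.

span = t_max - t_min = 2.28 - 0.68 = 1.600
L(3,0) = 225, L_eff = 1 - 225/255 = 0.117647 (inverted)
t(3,0) = 2.28 - 1.600·0.117647 = 2.092
Σt over all 8·9 pixels = 139952/1275 ≈ 109.7662745
V = pitch²·Σt = 1.66²·139952/1275 = 302.472

t(3,0)=2.092 V=302.472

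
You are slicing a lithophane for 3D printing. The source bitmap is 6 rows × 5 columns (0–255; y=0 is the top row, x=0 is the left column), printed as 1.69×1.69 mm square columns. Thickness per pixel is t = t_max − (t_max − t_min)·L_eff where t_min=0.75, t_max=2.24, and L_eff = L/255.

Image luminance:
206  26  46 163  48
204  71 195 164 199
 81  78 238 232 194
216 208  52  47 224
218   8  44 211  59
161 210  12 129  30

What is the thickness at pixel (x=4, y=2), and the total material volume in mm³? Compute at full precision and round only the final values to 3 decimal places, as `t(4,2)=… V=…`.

span = t_max - t_min = 2.24 - 0.75 = 1.490
L(4,2) = 194, L_eff = 194/255 = 0.760784
t(4,2) = 2.24 - 1.490·0.760784 = 1.106
Σt over all 6·5 pixels = 560737/12750 ≈ 43.9793725
V = pitch²·Σt = 1.69²·560737/12750 = 125.609

t(4,2)=1.106 V=125.609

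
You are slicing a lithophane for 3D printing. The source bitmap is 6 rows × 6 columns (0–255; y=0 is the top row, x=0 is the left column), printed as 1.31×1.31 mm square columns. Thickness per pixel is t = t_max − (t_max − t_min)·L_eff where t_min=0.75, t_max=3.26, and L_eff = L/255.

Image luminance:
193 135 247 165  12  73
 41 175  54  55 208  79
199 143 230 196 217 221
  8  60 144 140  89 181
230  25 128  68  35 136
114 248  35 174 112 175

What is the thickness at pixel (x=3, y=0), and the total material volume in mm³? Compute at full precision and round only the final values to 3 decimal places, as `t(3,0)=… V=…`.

span = t_max - t_min = 3.26 - 0.75 = 2.510
L(3,0) = 165, L_eff = 165/255 = 0.647059
t(3,0) = 3.26 - 2.510·0.647059 = 1.636
Σt over all 6·6 pixels = 360337/5100 ≈ 70.6543137
V = pitch²·Σt = 1.31²·360337/5100 = 121.250

t(3,0)=1.636 V=121.250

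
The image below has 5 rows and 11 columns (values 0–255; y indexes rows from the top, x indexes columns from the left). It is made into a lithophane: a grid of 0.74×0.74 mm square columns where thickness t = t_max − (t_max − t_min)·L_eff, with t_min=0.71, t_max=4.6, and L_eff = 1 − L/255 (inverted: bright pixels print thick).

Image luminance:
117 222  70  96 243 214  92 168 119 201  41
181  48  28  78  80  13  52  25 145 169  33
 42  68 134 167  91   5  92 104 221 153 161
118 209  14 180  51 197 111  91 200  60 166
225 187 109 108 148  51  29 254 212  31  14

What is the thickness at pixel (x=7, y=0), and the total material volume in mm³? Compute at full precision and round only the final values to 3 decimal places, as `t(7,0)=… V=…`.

t(7,0)=3.273 V=75.164

span = t_max - t_min = 4.6 - 0.71 = 3.890
L(7,0) = 168, L_eff = 1 - 168/255 = 0.341176 (inverted)
t(7,0) = 4.6 - 3.890·0.341176 = 3.273
Σt over all 5·11 pixels = 1166719/8500 ≈ 137.2610588
V = pitch²·Σt = 0.74²·1166719/8500 = 75.164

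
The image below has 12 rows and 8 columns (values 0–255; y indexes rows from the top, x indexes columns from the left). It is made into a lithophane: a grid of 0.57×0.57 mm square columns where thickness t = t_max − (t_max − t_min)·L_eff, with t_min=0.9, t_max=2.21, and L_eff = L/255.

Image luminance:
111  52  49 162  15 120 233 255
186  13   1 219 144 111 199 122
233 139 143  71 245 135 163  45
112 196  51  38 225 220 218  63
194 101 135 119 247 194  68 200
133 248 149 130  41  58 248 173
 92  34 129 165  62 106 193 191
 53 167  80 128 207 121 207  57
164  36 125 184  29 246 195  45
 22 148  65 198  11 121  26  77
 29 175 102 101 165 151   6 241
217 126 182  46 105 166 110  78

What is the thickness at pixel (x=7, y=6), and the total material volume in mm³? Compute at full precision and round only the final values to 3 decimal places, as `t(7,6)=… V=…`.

t(7,6)=1.229 V=48.216

span = t_max - t_min = 2.21 - 0.9 = 1.310
L(7,6) = 191, L_eff = 191/255 = 0.749020
t(7,6) = 2.21 - 1.310·0.749020 = 1.229
Σt over all 12·8 pixels = 1261413/8500 ≈ 148.4015294
V = pitch²·Σt = 0.57²·1261413/8500 = 48.216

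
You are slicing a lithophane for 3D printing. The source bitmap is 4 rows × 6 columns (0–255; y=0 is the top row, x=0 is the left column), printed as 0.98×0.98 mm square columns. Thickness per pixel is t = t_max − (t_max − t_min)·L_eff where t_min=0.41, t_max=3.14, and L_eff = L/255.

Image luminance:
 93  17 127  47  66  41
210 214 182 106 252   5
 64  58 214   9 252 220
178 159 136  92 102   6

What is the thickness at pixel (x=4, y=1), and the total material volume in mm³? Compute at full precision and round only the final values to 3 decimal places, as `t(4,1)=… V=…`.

t(4,1)=0.442 V=43.072

span = t_max - t_min = 3.14 - 0.41 = 2.730
L(4,1) = 252, L_eff = 252/255 = 0.988235
t(4,1) = 3.14 - 2.730·0.988235 = 0.442
Σt over all 4·6 pixels = 38121/850 ≈ 44.8482353
V = pitch²·Σt = 0.98²·38121/850 = 43.072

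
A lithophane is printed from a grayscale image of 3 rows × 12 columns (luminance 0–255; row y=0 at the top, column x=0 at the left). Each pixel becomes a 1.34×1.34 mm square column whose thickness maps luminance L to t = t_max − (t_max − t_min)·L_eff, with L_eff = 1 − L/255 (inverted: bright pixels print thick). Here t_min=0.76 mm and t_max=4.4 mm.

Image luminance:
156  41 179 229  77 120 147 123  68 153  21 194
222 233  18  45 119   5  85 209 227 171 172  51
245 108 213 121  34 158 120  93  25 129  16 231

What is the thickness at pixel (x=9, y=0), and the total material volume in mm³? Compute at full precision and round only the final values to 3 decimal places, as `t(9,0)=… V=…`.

t(9,0)=2.944 V=165.955

span = t_max - t_min = 4.4 - 0.76 = 3.640
L(9,0) = 153, L_eff = 1 - 153/255 = 0.400000 (inverted)
t(9,0) = 4.4 - 3.640·0.400000 = 2.944
Σt over all 3·12 pixels = 589198/6375 ≈ 92.4232157
V = pitch²·Σt = 1.34²·589198/6375 = 165.955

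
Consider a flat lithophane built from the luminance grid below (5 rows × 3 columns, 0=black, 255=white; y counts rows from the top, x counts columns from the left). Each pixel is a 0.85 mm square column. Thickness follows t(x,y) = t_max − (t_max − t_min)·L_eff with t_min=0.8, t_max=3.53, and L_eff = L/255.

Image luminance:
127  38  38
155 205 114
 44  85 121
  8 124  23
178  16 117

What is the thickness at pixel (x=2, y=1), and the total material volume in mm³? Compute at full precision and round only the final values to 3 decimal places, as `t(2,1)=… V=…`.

t(2,1)=2.310 V=27.482

span = t_max - t_min = 3.53 - 0.8 = 2.730
L(2,1) = 114, L_eff = 114/255 = 0.447059
t(2,1) = 3.53 - 2.730·0.447059 = 2.310
Σt over all 5·3 pixels = 80828/2125 ≈ 38.0367059
V = pitch²·Σt = 0.85²·80828/2125 = 27.482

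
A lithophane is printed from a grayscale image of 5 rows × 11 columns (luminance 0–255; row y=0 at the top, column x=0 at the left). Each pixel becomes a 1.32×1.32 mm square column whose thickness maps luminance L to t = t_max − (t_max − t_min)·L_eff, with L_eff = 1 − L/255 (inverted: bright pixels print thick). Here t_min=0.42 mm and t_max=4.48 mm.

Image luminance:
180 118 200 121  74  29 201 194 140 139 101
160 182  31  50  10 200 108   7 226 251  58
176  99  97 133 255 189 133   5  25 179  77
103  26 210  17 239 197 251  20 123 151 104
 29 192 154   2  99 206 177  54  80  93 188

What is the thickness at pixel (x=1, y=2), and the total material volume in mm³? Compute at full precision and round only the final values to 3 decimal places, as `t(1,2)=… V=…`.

t(1,2)=1.996 V=230.641

span = t_max - t_min = 4.48 - 0.42 = 4.060
L(1,2) = 99, L_eff = 1 - 99/255 = 0.611765 (inverted)
t(1,2) = 4.48 - 4.060·0.611765 = 1.996
Σt over all 5·11 pixels = 843857/6375 ≈ 132.3697255
V = pitch²·Σt = 1.32²·843857/6375 = 230.641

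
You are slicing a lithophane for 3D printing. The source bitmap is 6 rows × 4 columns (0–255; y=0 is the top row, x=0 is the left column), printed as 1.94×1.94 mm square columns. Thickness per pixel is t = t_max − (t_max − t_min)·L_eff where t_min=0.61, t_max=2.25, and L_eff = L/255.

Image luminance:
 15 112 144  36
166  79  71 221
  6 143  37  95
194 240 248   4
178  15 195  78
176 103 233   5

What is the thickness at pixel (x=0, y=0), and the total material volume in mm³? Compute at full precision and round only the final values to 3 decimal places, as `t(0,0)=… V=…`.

span = t_max - t_min = 2.25 - 0.61 = 1.640
L(0,0) = 15, L_eff = 15/255 = 0.058824
t(0,0) = 2.25 - 1.640·0.058824 = 2.154
Σt over all 6·4 pixels = 229696/6375 ≈ 36.0307451
V = pitch²·Σt = 1.94²·229696/6375 = 135.605

t(0,0)=2.154 V=135.605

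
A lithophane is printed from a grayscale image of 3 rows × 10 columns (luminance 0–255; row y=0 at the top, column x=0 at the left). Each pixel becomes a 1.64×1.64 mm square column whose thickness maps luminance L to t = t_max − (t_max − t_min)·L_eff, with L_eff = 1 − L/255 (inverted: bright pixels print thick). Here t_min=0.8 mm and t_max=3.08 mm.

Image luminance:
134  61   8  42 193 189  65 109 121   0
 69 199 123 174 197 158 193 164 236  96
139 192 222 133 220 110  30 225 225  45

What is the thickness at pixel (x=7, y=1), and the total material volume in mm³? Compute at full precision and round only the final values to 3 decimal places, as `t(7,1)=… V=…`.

t(7,1)=2.266 V=162.475

span = t_max - t_min = 3.08 - 0.8 = 2.280
L(7,1) = 164, L_eff = 1 - 164/255 = 0.356863 (inverted)
t(7,1) = 3.08 - 2.280·0.356863 = 2.266
Σt over all 3·10 pixels = 128368/2125 ≈ 60.4084706
V = pitch²·Σt = 1.64²·128368/2125 = 162.475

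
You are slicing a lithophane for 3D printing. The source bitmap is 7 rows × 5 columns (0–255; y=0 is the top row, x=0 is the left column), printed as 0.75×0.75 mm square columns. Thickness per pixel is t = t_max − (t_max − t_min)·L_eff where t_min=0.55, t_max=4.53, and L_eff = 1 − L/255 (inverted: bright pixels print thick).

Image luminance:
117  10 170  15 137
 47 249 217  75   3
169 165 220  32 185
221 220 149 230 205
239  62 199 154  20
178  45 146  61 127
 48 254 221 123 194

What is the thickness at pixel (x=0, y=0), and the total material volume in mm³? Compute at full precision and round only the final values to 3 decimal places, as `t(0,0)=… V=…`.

t(0,0)=2.376 V=53.909

span = t_max - t_min = 4.53 - 0.55 = 3.980
L(0,0) = 117, L_eff = 1 - 117/255 = 0.541176 (inverted)
t(0,0) = 4.53 - 3.980·0.541176 = 2.376
Σt over all 7·5 pixels = 2443861/25500 ≈ 95.8376863
V = pitch²·Σt = 0.75²·2443861/25500 = 53.909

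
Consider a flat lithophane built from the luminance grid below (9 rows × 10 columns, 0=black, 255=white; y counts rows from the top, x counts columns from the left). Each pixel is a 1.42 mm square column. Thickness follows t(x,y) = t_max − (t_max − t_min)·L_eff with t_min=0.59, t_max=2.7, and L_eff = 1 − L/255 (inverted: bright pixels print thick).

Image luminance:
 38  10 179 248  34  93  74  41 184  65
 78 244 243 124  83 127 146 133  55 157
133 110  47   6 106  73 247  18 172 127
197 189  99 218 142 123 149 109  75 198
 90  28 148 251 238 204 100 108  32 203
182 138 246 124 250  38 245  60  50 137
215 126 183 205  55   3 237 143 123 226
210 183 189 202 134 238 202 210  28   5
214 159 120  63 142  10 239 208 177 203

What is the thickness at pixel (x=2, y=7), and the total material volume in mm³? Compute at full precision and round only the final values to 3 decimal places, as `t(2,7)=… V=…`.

span = t_max - t_min = 2.7 - 0.59 = 2.110
L(2,7) = 189, L_eff = 1 - 189/255 = 0.258824 (inverted)
t(2,7) = 2.7 - 2.110·0.258824 = 2.154
Σt over all 9·10 pixels = 993562/6375 ≈ 155.8528627
V = pitch²·Σt = 1.42²·993562/6375 = 314.262

t(2,7)=2.154 V=314.262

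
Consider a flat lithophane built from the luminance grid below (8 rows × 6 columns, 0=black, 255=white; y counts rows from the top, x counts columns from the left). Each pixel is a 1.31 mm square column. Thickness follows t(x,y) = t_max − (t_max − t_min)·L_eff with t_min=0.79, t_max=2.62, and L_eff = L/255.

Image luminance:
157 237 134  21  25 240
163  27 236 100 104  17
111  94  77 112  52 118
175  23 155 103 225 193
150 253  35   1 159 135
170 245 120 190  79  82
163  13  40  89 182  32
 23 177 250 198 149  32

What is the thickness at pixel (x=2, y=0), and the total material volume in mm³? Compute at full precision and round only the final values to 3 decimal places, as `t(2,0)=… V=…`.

span = t_max - t_min = 2.62 - 0.79 = 1.830
L(2,0) = 134, L_eff = 134/255 = 0.525490
t(2,0) = 2.62 - 1.830·0.525490 = 1.658
Σt over all 8·6 pixels = 355567/4250 ≈ 83.6628235
V = pitch²·Σt = 1.31²·355567/4250 = 143.574

t(2,0)=1.658 V=143.574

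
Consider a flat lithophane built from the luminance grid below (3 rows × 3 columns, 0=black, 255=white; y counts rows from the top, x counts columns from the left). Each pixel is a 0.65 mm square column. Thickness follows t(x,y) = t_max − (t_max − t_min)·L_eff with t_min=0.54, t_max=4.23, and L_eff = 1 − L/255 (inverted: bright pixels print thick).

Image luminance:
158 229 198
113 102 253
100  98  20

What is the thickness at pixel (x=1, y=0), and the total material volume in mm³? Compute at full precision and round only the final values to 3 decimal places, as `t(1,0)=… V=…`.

t(1,0)=3.854 V=9.824

span = t_max - t_min = 4.23 - 0.54 = 3.690
L(1,0) = 229, L_eff = 1 - 229/255 = 0.101961 (inverted)
t(1,0) = 4.23 - 3.690·0.101961 = 3.854
Σt over all 3·3 pixels = 197643/8500 ≈ 23.2521176
V = pitch²·Σt = 0.65²·197643/8500 = 9.824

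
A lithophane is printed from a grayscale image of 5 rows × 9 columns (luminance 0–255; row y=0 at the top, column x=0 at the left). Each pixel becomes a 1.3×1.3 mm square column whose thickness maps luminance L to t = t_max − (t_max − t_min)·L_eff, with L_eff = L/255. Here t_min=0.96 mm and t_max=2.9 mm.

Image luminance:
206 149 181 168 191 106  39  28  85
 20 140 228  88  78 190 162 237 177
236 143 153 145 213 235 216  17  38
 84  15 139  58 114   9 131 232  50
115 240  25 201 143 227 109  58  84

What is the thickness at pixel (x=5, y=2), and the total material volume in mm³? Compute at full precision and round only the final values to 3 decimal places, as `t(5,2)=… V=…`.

t(5,2)=1.112 V=144.649

span = t_max - t_min = 2.9 - 0.96 = 1.940
L(5,2) = 235, L_eff = 235/255 = 0.921569
t(5,2) = 2.9 - 1.940·0.921569 = 1.112
Σt over all 5·9 pixels = 545642/6375 ≈ 85.5909020
V = pitch²·Σt = 1.3²·545642/6375 = 144.649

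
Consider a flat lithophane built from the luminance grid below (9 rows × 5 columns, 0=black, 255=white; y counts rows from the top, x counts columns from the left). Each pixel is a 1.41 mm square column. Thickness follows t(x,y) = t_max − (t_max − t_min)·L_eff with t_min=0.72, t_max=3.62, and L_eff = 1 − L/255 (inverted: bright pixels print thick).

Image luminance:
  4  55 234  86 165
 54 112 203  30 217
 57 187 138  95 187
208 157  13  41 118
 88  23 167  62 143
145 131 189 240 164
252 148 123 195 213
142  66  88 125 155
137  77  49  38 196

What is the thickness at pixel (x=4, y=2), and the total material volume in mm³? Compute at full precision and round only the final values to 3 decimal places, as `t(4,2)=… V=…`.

t(4,2)=2.847 V=193.674

span = t_max - t_min = 3.62 - 0.72 = 2.900
L(4,2) = 187, L_eff = 1 - 187/255 = 0.266667 (inverted)
t(4,2) = 3.62 - 2.900·0.266667 = 2.847
Σt over all 9·5 pixels = 248413/2550 ≈ 97.4168627
V = pitch²·Σt = 1.41²·248413/2550 = 193.674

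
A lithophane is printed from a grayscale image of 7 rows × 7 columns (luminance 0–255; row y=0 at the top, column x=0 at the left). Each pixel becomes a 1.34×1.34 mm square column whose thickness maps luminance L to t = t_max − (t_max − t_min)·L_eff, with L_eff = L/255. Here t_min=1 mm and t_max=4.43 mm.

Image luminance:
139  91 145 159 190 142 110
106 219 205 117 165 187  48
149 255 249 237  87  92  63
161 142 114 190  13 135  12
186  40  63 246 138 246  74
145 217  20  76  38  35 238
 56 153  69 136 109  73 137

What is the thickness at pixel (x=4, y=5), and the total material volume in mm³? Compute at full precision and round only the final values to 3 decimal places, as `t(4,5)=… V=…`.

t(4,5)=3.919 V=234.784

span = t_max - t_min = 4.43 - 1 = 3.430
L(4,5) = 38, L_eff = 38/255 = 0.149020
t(4,5) = 4.43 - 3.430·0.149020 = 3.919
Σt over all 7·7 pixels = 555709/4250 ≈ 130.7550588
V = pitch²·Σt = 1.34²·555709/4250 = 234.784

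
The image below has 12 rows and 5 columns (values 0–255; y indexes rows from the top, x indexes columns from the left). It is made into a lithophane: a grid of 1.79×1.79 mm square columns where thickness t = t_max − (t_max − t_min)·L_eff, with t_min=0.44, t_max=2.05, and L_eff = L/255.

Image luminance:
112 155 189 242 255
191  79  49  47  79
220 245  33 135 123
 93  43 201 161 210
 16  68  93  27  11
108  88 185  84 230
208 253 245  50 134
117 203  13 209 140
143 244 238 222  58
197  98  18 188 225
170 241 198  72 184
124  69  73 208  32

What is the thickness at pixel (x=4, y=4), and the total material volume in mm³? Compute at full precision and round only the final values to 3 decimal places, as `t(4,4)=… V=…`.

t(4,4)=1.981 V=225.266

span = t_max - t_min = 2.05 - 0.44 = 1.610
L(4,4) = 11, L_eff = 11/255 = 0.043137
t(4,4) = 2.05 - 1.610·0.043137 = 1.981
Σt over all 12·5 pixels = 298799/4250 ≈ 70.3056471
V = pitch²·Σt = 1.79²·298799/4250 = 225.266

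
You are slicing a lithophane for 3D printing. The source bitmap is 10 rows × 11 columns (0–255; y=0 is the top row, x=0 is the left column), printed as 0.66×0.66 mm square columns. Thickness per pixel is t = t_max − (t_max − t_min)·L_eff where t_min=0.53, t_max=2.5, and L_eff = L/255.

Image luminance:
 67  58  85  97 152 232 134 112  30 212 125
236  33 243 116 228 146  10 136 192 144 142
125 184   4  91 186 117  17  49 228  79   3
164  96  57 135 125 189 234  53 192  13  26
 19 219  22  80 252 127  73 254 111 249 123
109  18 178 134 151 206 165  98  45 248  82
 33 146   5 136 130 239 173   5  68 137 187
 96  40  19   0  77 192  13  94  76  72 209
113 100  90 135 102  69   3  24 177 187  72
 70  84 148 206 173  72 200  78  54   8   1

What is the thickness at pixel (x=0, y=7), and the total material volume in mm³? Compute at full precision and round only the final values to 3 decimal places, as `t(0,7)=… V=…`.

t(0,7)=1.758 V=77.479

span = t_max - t_min = 2.5 - 0.53 = 1.970
L(0,7) = 96, L_eff = 96/255 = 0.376471
t(0,7) = 2.5 - 1.970·0.376471 = 1.758
Σt over all 10·11 pixels = 1511873/8500 ≈ 177.8674118
V = pitch²·Σt = 0.66²·1511873/8500 = 77.479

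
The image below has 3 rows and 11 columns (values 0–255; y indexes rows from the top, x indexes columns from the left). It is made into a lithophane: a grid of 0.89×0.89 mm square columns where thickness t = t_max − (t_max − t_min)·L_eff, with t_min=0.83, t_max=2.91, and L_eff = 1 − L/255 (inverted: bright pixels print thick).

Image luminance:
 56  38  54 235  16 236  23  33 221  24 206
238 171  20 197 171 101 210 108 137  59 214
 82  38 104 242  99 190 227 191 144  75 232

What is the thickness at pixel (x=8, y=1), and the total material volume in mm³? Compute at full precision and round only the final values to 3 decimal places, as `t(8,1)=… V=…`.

t(8,1)=1.947 V=50.073

span = t_max - t_min = 2.91 - 0.83 = 2.080
L(8,1) = 137, L_eff = 1 - 137/255 = 0.462745 (inverted)
t(8,1) = 2.91 - 2.080·0.462745 = 1.947
Σt over all 3·11 pixels = 537327/8500 ≈ 63.2149412
V = pitch²·Σt = 0.89²·537327/8500 = 50.073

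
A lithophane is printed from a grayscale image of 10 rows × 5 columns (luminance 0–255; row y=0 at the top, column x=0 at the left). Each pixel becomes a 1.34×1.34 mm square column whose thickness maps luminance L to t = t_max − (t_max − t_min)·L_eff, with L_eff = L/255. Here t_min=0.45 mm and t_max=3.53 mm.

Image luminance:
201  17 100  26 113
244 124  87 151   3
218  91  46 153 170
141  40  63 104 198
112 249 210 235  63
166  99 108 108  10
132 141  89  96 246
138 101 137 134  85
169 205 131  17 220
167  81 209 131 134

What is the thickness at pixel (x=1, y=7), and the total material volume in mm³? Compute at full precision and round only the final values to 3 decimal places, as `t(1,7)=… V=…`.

t(1,7)=2.310 V=177.838

span = t_max - t_min = 3.53 - 0.45 = 3.080
L(1,7) = 101, L_eff = 101/255 = 0.396078
t(1,7) = 3.53 - 3.080·0.396078 = 2.310
Σt over all 10·5 pixels = 1262773/12750 ≈ 99.0410196
V = pitch²·Σt = 1.34²·1262773/12750 = 177.838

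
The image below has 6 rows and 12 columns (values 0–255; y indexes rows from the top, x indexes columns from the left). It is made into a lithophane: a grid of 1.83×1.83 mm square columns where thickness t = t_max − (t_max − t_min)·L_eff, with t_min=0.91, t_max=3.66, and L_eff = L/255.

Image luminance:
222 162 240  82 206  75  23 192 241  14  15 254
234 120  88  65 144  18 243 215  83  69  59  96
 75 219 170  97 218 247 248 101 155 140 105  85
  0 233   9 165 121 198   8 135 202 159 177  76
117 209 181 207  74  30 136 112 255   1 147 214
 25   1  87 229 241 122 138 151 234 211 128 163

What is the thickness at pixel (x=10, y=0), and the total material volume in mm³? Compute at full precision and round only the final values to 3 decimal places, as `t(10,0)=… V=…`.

t(10,0)=3.498 V=524.380

span = t_max - t_min = 3.66 - 0.91 = 2.750
L(10,0) = 15, L_eff = 15/255 = 0.058824
t(10,0) = 3.66 - 2.750·0.058824 = 3.498
Σt over all 6·12 pixels = 199643/1275 ≈ 156.5827451
V = pitch²·Σt = 1.83²·199643/1275 = 524.380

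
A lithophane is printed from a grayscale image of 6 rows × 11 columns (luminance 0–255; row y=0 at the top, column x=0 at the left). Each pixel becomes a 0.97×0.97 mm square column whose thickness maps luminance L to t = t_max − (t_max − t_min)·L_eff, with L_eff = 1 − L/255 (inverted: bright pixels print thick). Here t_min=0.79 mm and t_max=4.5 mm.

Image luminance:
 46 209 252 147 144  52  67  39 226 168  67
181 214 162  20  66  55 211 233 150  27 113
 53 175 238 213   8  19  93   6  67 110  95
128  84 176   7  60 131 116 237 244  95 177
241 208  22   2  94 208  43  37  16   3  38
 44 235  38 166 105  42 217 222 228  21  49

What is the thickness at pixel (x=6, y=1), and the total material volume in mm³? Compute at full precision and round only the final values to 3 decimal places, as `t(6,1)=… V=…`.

t(6,1)=3.860 V=153.918

span = t_max - t_min = 4.5 - 0.79 = 3.710
L(6,1) = 211, L_eff = 1 - 211/255 = 0.172549 (inverted)
t(6,1) = 4.5 - 3.710·0.172549 = 3.860
Σt over all 6·11 pixels = 417143/2550 ≈ 163.5854902
V = pitch²·Σt = 0.97²·417143/2550 = 153.918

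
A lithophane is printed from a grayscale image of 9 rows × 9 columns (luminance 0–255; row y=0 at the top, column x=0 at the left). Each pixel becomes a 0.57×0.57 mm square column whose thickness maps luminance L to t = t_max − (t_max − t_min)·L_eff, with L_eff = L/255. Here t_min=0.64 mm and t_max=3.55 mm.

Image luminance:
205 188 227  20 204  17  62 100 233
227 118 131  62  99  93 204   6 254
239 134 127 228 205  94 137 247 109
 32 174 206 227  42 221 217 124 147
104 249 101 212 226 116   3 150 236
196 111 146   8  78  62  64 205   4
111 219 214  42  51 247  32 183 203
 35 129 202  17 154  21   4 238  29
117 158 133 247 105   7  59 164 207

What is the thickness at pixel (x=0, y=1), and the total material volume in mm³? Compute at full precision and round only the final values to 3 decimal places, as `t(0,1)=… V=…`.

span = t_max - t_min = 3.55 - 0.64 = 2.910
L(0,1) = 227, L_eff = 227/255 = 0.890196
t(0,1) = 3.55 - 2.910·0.890196 = 0.960
Σt over all 9·9 pixels = 345288/2125 ≈ 162.4884706
V = pitch²·Σt = 0.57²·345288/2125 = 52.793

t(0,1)=0.960 V=52.793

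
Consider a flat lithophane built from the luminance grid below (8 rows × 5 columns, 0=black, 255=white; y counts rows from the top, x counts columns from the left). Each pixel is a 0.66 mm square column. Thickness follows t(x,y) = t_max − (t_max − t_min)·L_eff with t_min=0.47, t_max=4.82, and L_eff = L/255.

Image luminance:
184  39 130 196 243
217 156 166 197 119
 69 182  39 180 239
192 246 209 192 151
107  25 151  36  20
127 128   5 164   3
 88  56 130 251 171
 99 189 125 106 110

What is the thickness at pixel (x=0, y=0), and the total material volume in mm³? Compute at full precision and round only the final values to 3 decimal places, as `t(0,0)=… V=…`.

t(0,0)=1.681 V=43.582

span = t_max - t_min = 4.82 - 0.47 = 4.350
L(0,0) = 184, L_eff = 184/255 = 0.721569
t(0,0) = 4.82 - 4.350·0.721569 = 1.681
Σt over all 8·5 pixels = 170087/1700 ≈ 100.0511765
V = pitch²·Σt = 0.66²·170087/1700 = 43.582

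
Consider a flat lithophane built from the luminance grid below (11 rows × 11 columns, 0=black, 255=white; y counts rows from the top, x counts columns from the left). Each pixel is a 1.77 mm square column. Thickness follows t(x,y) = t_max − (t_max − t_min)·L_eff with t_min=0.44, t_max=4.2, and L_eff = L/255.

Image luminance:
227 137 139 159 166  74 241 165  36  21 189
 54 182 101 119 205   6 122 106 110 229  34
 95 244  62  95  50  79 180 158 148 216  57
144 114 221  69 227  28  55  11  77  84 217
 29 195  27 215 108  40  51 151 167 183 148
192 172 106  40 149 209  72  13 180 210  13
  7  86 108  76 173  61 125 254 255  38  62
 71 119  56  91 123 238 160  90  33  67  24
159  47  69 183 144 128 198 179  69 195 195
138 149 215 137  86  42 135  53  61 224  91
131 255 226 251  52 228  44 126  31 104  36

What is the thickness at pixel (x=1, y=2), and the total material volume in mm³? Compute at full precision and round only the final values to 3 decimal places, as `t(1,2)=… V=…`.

span = t_max - t_min = 4.2 - 0.44 = 3.760
L(1,2) = 244, L_eff = 244/255 = 0.956863
t(1,2) = 4.2 - 3.760·0.956863 = 0.602
Σt over all 11·11 pixels = 1846601/6375 ≈ 289.6629020
V = pitch²·Σt = 1.77²·1846601/6375 = 907.485

t(1,2)=0.602 V=907.485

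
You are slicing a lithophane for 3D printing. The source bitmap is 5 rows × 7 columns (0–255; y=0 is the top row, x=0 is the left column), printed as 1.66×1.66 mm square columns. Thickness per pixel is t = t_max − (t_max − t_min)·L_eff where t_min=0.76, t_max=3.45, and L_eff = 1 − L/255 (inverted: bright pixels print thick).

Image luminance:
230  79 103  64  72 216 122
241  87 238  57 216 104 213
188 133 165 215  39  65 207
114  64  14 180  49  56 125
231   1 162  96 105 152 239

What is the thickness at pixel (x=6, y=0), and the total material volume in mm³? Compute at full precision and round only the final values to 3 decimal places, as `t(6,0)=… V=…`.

t(6,0)=2.047 V=208.237

span = t_max - t_min = 3.45 - 0.76 = 2.690
L(6,0) = 122, L_eff = 1 - 122/255 = 0.521569 (inverted)
t(6,0) = 3.45 - 2.690·0.521569 = 2.047
Σt over all 5·7 pixels = 963499/12750 ≈ 75.5685490
V = pitch²·Σt = 1.66²·963499/12750 = 208.237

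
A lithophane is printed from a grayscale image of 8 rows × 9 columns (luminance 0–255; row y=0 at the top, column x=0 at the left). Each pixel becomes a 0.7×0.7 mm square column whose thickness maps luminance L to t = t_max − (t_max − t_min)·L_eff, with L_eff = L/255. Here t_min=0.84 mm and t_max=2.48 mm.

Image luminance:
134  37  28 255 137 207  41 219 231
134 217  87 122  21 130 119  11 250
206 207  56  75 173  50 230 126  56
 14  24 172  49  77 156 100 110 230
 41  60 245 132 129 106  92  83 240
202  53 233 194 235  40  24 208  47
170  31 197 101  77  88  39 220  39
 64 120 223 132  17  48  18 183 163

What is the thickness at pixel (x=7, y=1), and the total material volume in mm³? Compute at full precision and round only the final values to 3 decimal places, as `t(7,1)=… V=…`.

t(7,1)=2.409 V=59.810

span = t_max - t_min = 2.48 - 0.84 = 1.640
L(7,1) = 11, L_eff = 11/255 = 0.043137
t(7,1) = 2.48 - 1.640·0.043137 = 2.409
Σt over all 8·9 pixels = 155627/1275 ≈ 122.0603922
V = pitch²·Σt = 0.7²·155627/1275 = 59.810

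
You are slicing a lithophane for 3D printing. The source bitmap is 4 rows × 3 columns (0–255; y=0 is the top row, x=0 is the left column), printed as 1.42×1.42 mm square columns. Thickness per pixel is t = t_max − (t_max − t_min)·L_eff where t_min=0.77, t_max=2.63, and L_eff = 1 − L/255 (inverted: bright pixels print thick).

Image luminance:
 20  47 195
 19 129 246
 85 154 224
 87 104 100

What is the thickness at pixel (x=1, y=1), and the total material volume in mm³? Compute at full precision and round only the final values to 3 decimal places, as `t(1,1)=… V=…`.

span = t_max - t_min = 2.63 - 0.77 = 1.860
L(1,1) = 129, L_eff = 1 - 129/255 = 0.494118 (inverted)
t(1,1) = 2.63 - 1.860·0.494118 = 1.711
Σt over all 4·3 pixels = 8298/425 ≈ 19.5247059
V = pitch²·Σt = 1.42²·8298/425 = 39.370

t(1,1)=1.711 V=39.370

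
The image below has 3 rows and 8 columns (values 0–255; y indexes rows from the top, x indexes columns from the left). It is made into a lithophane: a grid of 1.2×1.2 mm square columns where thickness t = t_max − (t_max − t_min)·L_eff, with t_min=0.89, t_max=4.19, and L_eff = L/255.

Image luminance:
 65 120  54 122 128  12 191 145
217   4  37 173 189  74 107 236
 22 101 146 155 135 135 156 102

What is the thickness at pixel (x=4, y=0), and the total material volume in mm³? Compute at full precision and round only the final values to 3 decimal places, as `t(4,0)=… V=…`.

t(4,0)=2.534 V=92.143

span = t_max - t_min = 4.19 - 0.89 = 3.300
L(4,0) = 128, L_eff = 128/255 = 0.501961
t(4,0) = 4.19 - 3.300·0.501961 = 2.534
Σt over all 3·8 pixels = 5439/85 ≈ 63.9882353
V = pitch²·Σt = 1.2²·5439/85 = 92.143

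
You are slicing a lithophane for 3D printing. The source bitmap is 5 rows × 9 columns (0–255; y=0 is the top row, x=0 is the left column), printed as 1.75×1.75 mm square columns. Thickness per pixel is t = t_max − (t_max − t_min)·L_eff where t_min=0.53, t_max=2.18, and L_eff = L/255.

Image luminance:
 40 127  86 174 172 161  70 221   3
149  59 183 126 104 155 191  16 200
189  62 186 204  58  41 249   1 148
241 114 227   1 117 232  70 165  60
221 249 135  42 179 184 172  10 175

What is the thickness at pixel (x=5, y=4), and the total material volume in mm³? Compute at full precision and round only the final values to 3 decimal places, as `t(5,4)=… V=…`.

span = t_max - t_min = 2.18 - 0.53 = 1.650
L(5,4) = 184, L_eff = 184/255 = 0.721569
t(5,4) = 2.18 - 1.650·0.721569 = 0.989
Σt over all 5·9 pixels = 101111/1700 ≈ 59.4770588
V = pitch²·Σt = 1.75²·101111/1700 = 182.148

t(5,4)=0.989 V=182.148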